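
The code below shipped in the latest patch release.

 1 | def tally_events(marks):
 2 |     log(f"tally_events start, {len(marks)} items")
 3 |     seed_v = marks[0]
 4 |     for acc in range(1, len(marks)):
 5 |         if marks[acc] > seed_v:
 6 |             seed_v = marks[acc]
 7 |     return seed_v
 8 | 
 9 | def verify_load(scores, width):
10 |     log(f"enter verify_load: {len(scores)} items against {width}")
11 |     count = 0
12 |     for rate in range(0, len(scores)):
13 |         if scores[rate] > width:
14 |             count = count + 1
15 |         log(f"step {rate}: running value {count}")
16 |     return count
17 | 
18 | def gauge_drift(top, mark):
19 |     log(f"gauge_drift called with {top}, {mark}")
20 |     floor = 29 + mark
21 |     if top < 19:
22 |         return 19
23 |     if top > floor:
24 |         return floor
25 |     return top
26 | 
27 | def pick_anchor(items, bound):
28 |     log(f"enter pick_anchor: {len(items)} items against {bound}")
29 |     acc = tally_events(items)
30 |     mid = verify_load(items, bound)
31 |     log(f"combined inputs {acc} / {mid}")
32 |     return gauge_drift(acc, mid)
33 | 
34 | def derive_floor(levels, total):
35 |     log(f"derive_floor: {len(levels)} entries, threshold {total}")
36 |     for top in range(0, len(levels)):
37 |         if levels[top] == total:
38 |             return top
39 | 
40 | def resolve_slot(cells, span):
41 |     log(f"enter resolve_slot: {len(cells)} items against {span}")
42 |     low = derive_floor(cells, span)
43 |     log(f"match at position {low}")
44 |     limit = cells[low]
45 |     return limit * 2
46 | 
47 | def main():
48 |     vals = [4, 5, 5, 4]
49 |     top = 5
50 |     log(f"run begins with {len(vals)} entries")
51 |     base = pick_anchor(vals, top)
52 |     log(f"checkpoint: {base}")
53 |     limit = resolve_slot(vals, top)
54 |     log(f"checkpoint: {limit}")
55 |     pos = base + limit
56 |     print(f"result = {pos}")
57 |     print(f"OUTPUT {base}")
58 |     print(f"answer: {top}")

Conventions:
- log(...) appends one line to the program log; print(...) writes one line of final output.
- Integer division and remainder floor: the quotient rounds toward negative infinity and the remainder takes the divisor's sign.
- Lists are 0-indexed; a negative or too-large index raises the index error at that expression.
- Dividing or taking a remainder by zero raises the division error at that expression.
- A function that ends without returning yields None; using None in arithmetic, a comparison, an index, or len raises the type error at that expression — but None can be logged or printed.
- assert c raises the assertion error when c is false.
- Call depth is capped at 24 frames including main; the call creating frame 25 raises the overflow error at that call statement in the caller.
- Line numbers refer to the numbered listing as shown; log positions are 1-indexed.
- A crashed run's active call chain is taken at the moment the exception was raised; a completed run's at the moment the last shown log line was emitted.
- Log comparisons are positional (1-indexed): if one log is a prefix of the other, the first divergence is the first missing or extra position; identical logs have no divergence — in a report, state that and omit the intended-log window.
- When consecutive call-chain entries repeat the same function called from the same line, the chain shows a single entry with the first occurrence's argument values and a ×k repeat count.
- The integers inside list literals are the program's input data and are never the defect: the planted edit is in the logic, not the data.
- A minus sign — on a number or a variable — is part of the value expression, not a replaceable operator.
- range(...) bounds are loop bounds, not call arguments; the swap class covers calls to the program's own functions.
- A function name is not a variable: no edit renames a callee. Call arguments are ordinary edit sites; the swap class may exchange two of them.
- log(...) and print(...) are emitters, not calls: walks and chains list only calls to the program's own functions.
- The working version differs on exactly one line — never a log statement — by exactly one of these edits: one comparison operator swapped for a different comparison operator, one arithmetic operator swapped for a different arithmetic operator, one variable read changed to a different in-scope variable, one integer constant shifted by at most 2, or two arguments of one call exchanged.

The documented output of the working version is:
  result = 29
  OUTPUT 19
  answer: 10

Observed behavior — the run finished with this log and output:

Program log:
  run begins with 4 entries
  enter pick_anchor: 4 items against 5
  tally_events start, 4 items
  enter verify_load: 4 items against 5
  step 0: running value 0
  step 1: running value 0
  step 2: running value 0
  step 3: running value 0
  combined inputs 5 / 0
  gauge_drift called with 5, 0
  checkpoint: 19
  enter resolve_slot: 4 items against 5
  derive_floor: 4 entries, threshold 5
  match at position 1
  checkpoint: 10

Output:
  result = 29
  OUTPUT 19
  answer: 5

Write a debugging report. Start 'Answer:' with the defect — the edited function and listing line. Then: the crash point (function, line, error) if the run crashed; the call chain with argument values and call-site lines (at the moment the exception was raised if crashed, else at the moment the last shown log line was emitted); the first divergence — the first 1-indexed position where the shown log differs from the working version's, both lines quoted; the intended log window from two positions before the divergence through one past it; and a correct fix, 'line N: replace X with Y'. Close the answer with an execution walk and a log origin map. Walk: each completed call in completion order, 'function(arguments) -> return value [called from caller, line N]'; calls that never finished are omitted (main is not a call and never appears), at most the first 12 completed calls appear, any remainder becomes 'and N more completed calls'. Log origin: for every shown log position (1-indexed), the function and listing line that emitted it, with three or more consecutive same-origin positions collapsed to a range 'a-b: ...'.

Answer: the defect is in main at line 58.
Key observation: Every logged value matches the working version; the printed result is what differs.
Call chain: main.
First divergence: there is none — every log position agrees.
Execution walk:
  tally_events([4, 5, 5, 4]) -> 5  [called from pick_anchor, line 29]
  verify_load([4, 5, 5, 4], 5) -> 0  [called from pick_anchor, line 30]
  gauge_drift(5, 0) -> 19  [called from pick_anchor, line 32]
  pick_anchor([4, 5, 5, 4], 5) -> 19  [called from main, line 51]
  derive_floor([4, 5, 5, 4], 5) -> 1  [called from resolve_slot, line 42]
  resolve_slot([4, 5, 5, 4], 5) -> 10  [called from main, line 53]
Log origin:
  1: logged in main at line 50
  2: logged in pick_anchor at line 28
  3: logged in tally_events at line 2
  4: logged in verify_load at line 10
  5-8: logged in verify_load at line 15
  9: logged in pick_anchor at line 31
  10: logged in gauge_drift at line 19
  11: logged in main at line 52
  12: logged in resolve_slot at line 41
  13: logged in derive_floor at line 35
  14: logged in resolve_slot at line 43
  15: logged in main at line 54
A correct fix: line 58: replace `top` with `limit`.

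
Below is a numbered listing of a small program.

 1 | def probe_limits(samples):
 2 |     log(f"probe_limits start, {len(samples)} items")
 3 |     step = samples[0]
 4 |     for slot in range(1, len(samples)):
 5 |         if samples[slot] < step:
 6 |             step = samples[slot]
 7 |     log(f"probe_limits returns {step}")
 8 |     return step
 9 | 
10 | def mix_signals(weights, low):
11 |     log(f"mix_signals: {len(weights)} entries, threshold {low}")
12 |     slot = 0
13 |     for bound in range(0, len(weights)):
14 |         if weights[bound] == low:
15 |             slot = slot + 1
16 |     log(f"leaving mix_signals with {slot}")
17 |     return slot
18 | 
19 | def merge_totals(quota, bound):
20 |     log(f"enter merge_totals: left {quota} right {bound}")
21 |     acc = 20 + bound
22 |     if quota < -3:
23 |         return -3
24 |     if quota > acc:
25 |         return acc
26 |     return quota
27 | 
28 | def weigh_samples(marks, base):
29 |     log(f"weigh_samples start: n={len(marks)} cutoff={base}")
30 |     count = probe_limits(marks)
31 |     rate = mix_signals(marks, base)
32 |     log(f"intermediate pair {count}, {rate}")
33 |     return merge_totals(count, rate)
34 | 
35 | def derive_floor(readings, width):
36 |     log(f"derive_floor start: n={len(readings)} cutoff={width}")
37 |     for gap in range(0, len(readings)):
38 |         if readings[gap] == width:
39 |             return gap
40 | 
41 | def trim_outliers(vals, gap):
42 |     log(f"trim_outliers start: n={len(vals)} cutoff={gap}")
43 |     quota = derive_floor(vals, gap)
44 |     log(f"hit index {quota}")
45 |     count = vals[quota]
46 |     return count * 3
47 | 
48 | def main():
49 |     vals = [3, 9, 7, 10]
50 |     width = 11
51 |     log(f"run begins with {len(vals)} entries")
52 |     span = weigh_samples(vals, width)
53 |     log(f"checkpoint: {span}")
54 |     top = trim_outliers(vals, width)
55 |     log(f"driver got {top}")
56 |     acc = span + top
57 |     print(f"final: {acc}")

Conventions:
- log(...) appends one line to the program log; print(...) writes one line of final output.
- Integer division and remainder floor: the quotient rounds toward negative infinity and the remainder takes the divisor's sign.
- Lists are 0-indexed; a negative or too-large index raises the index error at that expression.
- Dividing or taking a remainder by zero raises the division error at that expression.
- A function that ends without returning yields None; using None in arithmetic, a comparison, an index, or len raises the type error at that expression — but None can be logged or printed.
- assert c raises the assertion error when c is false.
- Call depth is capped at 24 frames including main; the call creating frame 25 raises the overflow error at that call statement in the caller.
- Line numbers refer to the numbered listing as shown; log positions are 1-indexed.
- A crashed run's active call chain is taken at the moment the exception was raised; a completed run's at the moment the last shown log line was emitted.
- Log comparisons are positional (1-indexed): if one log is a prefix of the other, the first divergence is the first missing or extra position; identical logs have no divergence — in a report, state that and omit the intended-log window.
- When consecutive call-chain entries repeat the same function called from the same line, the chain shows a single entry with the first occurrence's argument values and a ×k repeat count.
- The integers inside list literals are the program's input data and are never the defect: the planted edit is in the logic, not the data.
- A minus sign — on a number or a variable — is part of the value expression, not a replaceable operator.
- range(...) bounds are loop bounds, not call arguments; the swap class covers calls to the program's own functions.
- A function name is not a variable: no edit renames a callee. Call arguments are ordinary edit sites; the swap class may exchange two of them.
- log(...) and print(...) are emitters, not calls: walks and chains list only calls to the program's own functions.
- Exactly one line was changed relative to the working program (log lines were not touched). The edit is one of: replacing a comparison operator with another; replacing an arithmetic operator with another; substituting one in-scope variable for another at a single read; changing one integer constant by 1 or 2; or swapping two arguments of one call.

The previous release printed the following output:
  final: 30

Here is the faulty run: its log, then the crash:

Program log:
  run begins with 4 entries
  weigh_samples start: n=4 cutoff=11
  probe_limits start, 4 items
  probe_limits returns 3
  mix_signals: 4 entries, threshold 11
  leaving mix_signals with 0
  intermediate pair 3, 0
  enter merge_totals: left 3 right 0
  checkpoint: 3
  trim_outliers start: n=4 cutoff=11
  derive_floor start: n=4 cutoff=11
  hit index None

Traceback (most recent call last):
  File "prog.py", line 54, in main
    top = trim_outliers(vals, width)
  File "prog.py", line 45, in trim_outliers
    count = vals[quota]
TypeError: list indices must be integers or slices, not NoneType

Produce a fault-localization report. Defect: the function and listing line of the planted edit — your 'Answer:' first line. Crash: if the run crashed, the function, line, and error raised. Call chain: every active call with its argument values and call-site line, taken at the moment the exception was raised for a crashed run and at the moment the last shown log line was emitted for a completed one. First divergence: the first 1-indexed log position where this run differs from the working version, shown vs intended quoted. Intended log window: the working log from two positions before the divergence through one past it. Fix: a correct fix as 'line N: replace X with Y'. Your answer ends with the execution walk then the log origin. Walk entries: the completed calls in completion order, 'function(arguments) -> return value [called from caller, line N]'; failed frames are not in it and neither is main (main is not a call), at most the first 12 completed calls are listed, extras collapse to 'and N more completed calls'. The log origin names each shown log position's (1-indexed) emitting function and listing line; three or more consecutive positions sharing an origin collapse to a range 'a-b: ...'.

Answer: the defect is in main at line 50.
Core observation: Position 2 is the first bad log line: 'weigh_samples start: n=4 cutoff=11' should read 'weigh_samples start: n=4 cutoff=9'.
Crash: trim_outliers, line 45, TypeError.
Call chain: main -> trim_outliers([3, 9, 7, 10], 11) (called at line 54).
First divergence: at position 2 the run shows 'weigh_samples start: n=4 cutoff=11' where the working version logs 'weigh_samples start: n=4 cutoff=9'.
Intended log window:
  1: run begins with 4 entries
  2: weigh_samples start: n=4 cutoff=9
  3: probe_limits start, 4 items
Execution walk:
  probe_limits([3, 9, 7, 10]) -> 3  [called from weigh_samples, line 30]
  mix_signals([3, 9, 7, 10], 11) -> 0  [called from weigh_samples, line 31]
  merge_totals(3, 0) -> 3  [called from weigh_samples, line 33]
  weigh_samples([3, 9, 7, 10], 11) -> 3  [called from main, line 52]
  derive_floor([3, 9, 7, 10], 11) -> None  [called from trim_outliers, line 43]
Log origins:
  1: emitted by main (line 51)
  2: emitted by weigh_samples (line 29)
  3: emitted by probe_limits (line 2)
  4: emitted by probe_limits (line 7)
  5: emitted by mix_signals (line 11)
  6: emitted by mix_signals (line 16)
  7: emitted by weigh_samples (line 32)
  8: emitted by merge_totals (line 20)
  9: emitted by main (line 53)
  10: emitted by trim_outliers (line 42)
  11: emitted by derive_floor (line 36)
  12: emitted by trim_outliers (line 44)
A correct fix: line 50: replace `11` with `9`.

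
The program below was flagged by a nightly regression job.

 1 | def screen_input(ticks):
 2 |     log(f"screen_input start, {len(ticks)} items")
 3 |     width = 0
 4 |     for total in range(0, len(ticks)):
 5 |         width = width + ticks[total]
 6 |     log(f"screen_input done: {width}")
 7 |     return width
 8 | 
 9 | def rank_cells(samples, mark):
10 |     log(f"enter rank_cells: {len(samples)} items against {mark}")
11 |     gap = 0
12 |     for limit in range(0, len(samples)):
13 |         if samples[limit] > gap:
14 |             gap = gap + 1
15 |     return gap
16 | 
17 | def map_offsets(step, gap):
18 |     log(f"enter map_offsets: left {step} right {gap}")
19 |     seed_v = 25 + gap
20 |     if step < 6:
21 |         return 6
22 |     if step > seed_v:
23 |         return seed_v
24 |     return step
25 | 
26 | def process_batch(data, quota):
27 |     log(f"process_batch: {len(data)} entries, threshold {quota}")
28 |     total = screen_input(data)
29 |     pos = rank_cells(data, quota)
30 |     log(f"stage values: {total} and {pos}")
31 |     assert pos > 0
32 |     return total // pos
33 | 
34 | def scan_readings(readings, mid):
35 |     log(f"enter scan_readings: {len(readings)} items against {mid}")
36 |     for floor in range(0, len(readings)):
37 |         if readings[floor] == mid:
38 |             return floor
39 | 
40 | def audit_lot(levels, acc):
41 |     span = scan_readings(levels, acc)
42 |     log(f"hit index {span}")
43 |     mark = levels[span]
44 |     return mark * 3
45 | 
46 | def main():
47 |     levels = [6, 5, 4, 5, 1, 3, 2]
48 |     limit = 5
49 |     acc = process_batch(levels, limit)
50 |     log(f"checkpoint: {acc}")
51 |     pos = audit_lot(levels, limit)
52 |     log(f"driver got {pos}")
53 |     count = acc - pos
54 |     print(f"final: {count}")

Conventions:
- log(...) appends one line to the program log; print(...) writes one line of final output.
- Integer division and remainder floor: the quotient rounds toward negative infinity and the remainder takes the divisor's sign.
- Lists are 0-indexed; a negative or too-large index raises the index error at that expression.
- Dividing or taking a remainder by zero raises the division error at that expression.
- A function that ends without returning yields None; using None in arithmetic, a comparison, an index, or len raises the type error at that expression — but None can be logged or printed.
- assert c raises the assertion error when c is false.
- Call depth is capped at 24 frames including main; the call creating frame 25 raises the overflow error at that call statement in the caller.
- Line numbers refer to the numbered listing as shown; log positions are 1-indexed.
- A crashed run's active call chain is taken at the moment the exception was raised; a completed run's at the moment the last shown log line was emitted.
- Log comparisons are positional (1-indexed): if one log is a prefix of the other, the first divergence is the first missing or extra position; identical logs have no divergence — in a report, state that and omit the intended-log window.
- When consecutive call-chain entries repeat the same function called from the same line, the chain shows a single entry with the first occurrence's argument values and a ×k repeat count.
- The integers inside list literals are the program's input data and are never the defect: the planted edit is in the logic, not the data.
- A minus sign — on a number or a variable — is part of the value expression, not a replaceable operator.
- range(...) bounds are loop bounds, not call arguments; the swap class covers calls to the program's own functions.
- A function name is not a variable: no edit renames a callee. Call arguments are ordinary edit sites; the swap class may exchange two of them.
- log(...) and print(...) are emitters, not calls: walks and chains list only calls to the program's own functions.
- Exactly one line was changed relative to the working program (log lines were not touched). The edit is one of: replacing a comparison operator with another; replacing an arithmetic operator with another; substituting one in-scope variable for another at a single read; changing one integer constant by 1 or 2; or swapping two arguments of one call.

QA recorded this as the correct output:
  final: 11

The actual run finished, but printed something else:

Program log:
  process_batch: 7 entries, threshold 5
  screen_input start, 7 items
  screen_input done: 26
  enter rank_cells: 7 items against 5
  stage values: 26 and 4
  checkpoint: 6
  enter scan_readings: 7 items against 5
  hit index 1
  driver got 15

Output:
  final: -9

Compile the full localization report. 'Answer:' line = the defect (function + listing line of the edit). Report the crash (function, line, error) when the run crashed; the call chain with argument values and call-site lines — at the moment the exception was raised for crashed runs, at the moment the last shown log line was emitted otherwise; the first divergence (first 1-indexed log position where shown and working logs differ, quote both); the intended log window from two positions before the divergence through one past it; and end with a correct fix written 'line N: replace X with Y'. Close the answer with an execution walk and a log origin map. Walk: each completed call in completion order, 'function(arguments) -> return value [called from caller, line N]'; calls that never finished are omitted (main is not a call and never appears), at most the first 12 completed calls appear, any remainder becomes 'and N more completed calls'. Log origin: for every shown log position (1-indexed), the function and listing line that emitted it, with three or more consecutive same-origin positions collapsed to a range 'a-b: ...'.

Answer: the defect is in rank_cells at line 13.
Key fact: The earliest visible damage is log position 5 — 'stage values: 26 and 4' rather than the intended 'stage values: 26 and 1'.
Call chain: main.
First divergence: position 5 — shown 'stage values: 26 and 4', intended 'stage values: 26 and 1'.
Intended log window:
  3: screen_input done: 26
  4: enter rank_cells: 7 items against 5
  5: stage values: 26 and 1
  6: checkpoint: 26
Execution walk:
  screen_input([6, 5, 4, 5, 1, 3, 2]) -> 26  [called from process_batch, line 28]
  rank_cells([6, 5, 4, 5, 1, 3, 2], 5) -> 4  [called from process_batch, line 29]
  process_batch([6, 5, 4, 5, 1, 3, 2], 5) -> 6  [called from main, line 49]
  scan_readings([6, 5, 4, 5, 1, 3, 2], 5) -> 1  [called from audit_lot, line 41]
  audit_lot([6, 5, 4, 5, 1, 3, 2], 5) -> 15  [called from main, line 51]
Log line origins:
  1: from process_batch, line 27
  2: from screen_input, line 2
  3: from screen_input, line 6
  4: from rank_cells, line 10
  5: from process_batch, line 30
  6: from main, line 50
  7: from scan_readings, line 35
  8: from audit_lot, line 42
  9: from main, line 52
A correct fix: line 13: replace `gap` with `mark`.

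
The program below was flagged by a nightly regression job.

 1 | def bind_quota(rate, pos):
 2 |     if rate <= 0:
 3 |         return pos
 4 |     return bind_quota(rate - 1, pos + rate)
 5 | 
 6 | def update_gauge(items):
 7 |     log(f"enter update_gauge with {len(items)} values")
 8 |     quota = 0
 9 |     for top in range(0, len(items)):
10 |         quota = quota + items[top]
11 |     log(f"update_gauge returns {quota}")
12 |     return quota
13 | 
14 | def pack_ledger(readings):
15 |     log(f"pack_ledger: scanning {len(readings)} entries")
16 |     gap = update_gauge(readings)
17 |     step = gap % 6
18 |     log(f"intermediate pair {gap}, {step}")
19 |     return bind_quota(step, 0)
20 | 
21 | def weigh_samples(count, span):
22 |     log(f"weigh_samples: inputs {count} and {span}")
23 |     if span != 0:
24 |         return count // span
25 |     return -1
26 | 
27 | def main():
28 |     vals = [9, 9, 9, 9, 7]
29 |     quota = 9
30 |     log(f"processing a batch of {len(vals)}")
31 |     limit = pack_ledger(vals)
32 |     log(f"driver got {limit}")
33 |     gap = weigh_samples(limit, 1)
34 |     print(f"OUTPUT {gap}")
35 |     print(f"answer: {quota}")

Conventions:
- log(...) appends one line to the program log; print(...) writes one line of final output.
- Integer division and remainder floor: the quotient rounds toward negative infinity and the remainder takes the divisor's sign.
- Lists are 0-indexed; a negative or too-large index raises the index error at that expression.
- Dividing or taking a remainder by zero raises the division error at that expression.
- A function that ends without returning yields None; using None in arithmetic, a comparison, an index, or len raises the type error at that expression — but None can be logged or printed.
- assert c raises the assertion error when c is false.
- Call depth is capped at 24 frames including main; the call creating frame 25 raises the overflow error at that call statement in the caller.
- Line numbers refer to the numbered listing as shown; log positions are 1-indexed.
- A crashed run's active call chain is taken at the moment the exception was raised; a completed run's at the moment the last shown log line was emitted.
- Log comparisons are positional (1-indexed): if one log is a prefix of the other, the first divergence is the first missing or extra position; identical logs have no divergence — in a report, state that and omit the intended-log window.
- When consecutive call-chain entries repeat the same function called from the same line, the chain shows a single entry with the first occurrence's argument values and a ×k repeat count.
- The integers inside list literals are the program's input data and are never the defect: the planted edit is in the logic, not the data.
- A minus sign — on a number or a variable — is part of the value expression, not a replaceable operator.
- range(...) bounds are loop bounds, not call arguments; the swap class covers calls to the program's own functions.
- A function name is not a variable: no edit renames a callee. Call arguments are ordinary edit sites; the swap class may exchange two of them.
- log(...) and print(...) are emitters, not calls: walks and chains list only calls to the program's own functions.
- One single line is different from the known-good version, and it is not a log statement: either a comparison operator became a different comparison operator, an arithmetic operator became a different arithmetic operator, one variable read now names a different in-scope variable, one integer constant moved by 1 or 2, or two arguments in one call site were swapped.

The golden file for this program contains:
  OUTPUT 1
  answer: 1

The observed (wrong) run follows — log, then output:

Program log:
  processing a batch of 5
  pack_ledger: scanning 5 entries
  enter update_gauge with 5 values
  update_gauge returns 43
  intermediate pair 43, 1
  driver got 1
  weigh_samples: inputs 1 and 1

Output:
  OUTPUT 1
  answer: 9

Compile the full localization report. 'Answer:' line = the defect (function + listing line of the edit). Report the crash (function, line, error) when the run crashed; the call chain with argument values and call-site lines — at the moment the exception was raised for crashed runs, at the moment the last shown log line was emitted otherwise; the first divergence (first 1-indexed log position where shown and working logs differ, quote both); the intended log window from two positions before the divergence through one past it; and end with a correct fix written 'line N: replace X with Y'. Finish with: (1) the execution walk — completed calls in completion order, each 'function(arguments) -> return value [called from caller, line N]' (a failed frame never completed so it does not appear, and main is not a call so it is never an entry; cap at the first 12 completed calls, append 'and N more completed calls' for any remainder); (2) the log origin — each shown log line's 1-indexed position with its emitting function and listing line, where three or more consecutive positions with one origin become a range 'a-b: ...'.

Answer: the defect is in main at line 35.
Core observation: The two runs log identically and part ways only at the printed values.
Call chain: main -> weigh_samples(1, 1) (called at line 33).
First divergence: none (the log streams are identical).
Execution walk:
  update_gauge([9, 9, 9, 9, 7]) -> 43  [called from pack_ledger, line 16]
  bind_quota(0, 1) -> 1  [called from bind_quota, line 4]
  bind_quota(1, 0) -> 1  [called from pack_ledger, line 19]
  pack_ledger([9, 9, 9, 9, 7]) -> 1  [called from main, line 31]
  weigh_samples(1, 1) -> 1  [called from main, line 33]
Log line origins:
  1: logged in main at line 30
  2: logged in pack_ledger at line 15
  3: logged in update_gauge at line 7
  4: logged in update_gauge at line 11
  5: logged in pack_ledger at line 18
  6: logged in main at line 32
  7: logged in weigh_samples at line 22
A correct fix: line 35: replace `quota` with `limit`.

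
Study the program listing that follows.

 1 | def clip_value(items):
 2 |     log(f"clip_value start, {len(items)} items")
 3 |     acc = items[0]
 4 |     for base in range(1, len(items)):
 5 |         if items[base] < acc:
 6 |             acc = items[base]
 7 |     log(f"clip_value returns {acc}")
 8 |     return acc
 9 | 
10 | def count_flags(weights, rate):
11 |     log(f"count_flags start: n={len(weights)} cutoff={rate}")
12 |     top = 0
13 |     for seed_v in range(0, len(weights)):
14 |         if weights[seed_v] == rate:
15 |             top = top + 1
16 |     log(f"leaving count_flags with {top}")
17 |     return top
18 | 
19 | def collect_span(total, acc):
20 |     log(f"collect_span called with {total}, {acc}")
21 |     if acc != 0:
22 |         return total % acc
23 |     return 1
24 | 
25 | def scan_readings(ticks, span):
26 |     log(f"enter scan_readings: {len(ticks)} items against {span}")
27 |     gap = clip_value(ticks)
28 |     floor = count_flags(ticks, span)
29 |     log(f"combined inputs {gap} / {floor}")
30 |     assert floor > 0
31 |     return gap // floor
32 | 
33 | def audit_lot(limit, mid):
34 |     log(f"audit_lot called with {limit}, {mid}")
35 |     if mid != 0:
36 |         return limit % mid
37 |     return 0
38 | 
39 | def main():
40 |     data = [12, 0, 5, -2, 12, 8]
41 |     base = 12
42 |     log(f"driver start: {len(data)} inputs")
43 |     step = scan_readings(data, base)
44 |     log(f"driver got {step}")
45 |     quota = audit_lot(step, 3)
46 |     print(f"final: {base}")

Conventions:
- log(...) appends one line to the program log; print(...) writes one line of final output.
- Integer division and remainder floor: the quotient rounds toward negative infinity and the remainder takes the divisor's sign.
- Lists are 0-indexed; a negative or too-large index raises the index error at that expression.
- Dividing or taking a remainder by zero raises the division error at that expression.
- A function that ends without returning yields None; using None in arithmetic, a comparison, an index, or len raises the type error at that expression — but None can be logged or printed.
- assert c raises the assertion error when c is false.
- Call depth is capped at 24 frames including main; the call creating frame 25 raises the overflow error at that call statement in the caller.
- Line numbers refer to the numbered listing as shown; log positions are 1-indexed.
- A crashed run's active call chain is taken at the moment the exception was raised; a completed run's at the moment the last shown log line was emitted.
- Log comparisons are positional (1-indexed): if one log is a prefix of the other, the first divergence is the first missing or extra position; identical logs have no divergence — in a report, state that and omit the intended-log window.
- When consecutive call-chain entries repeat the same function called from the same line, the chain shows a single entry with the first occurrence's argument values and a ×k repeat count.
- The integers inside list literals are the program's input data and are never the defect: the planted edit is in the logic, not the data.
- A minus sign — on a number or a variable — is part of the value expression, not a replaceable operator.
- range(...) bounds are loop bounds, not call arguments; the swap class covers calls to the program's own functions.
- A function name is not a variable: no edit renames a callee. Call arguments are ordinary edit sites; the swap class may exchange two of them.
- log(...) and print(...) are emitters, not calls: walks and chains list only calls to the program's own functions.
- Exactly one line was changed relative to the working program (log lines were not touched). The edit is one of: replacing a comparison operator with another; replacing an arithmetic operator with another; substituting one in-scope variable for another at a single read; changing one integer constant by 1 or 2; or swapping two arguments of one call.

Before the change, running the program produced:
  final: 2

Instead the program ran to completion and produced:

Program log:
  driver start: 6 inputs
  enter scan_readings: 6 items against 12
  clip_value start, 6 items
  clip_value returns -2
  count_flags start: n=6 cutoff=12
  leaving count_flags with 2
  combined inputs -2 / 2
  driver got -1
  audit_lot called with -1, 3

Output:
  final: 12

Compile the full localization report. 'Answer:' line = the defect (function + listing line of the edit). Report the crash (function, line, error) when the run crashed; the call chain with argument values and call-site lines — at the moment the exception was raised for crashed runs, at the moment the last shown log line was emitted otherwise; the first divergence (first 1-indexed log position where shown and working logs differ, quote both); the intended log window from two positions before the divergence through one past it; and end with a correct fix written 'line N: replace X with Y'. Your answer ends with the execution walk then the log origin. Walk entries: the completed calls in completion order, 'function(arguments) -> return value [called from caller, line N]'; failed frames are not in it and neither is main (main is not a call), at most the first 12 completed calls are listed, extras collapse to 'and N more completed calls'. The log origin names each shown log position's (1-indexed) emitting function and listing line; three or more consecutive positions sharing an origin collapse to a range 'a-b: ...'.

Answer: the defect is in main at line 46.
Key observation: No log line changed; the fault shows up purely in the output.
Call chain: main -> audit_lot(-1, 3) (called at line 45).
First divergence: none — the logs agree in full.
Execution walk:
  clip_value([12, 0, 5, -2, 12, 8]) -> -2  [called from scan_readings, line 27]
  count_flags([12, 0, 5, -2, 12, 8], 12) -> 2  [called from scan_readings, line 28]
  scan_readings([12, 0, 5, -2, 12, 8], 12) -> -1  [called from main, line 43]
  audit_lot(-1, 3) -> 2  [called from main, line 45]
Log origins:
  1: logged in main at line 42
  2: logged in scan_readings at line 26
  3: logged in clip_value at line 2
  4: logged in clip_value at line 7
  5: logged in count_flags at line 11
  6: logged in count_flags at line 16
  7: logged in scan_readings at line 29
  8: logged in main at line 44
  9: logged in audit_lot at line 34
A correct fix: line 46: replace `base` with `quota`.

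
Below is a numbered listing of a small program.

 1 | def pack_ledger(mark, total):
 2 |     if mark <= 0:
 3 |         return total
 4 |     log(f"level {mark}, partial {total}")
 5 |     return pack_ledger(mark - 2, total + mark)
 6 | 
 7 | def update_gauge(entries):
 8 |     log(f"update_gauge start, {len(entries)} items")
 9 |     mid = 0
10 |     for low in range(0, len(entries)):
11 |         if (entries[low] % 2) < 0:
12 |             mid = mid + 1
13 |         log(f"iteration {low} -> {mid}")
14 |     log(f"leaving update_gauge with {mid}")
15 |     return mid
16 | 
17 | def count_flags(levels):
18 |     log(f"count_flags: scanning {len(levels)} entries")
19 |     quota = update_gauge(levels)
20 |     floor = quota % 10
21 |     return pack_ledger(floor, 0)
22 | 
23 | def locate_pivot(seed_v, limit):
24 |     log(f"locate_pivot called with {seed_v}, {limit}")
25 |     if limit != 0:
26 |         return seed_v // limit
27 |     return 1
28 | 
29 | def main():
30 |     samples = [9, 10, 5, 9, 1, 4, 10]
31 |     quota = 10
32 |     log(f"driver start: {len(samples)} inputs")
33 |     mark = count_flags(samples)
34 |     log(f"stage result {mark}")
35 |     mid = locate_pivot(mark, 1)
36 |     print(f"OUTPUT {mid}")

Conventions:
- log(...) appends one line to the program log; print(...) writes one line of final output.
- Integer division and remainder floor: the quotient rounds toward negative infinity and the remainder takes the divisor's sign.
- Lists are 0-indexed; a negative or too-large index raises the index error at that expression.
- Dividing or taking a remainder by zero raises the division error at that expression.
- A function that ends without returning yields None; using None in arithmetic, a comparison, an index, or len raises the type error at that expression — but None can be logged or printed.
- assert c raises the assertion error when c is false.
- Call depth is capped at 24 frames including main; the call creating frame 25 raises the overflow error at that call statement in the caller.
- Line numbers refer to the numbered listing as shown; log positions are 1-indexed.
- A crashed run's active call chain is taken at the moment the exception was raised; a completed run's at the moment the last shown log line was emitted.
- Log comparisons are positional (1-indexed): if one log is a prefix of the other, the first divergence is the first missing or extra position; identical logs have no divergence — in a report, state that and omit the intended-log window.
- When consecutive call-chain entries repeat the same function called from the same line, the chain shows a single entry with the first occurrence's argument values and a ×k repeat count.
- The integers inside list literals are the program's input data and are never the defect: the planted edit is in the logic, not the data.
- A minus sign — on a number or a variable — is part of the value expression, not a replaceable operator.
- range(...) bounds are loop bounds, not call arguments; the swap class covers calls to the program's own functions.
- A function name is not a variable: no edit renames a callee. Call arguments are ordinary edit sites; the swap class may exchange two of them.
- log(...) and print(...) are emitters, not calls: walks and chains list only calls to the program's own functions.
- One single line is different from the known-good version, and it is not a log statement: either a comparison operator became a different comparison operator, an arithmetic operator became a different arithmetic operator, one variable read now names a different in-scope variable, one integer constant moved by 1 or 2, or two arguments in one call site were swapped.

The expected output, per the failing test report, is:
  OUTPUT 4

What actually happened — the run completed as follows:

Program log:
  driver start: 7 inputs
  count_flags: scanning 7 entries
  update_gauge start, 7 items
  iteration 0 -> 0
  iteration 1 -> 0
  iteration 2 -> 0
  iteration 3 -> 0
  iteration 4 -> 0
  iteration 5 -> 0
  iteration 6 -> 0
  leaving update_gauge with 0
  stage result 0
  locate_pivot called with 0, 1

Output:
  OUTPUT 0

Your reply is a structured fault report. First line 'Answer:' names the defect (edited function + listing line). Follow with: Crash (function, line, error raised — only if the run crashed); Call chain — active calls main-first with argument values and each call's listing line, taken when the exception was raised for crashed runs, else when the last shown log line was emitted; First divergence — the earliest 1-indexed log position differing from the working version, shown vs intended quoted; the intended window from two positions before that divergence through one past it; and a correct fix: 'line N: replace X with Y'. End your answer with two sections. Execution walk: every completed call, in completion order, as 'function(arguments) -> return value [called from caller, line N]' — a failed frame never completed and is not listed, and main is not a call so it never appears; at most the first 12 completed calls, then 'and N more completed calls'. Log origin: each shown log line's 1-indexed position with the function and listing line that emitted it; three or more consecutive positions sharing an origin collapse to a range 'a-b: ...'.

Answer: the defect is in update_gauge at line 11.
Key fact: The log first diverges at position 5: the faulty run prints 'iteration 1 -> 0' where the working version prints 'iteration 1 -> 1'.
Call chain: main -> locate_pivot(0, 1) (called at line 35).
First divergence: position 5 — shown 'iteration 1 -> 0', intended 'iteration 1 -> 1'.
Intended log window:
  3: update_gauge start, 7 items
  4: iteration 0 -> 0
  5: iteration 1 -> 1
  6: iteration 2 -> 1
Execution walk:
  update_gauge([9, 10, 5, 9, 1, 4, 10]) -> 0  [called from count_flags, line 19]
  pack_ledger(0, 0) -> 0  [called from count_flags, line 21]
  count_flags([9, 10, 5, 9, 1, 4, 10]) -> 0  [called from main, line 33]
  locate_pivot(0, 1) -> 0  [called from main, line 35]
Log origin:
  1: logged in main at line 32
  2: logged in count_flags at line 18
  3: logged in update_gauge at line 8
  4-10: logged in update_gauge at line 13
  11: logged in update_gauge at line 14
  12: logged in main at line 34
  13: logged in locate_pivot at line 24
A correct fix: line 11: replace `<` with `==`.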